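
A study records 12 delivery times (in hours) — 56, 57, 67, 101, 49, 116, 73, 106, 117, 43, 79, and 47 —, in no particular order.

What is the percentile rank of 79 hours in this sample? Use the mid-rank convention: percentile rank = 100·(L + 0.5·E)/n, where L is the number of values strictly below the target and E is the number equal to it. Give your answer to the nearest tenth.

62.5

Sorted: 43, 47, 49, 56, 57, 67, 73, 79, 101, 106, 116, 117.
Count below 79: L = 7; count equal: E = 1; n = 12.
Percentile rank = 100·(7 + 0.5·1)/12 = 100·7.5/12 = 62.5.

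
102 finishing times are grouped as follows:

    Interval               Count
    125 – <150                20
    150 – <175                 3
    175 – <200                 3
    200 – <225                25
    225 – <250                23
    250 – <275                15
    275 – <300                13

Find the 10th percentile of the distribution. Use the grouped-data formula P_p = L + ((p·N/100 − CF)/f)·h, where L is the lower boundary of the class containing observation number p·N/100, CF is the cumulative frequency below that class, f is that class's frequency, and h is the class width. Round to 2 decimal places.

137.75

N = 102; target position k = 10/100 · 102 = 10.2.
Cumulative frequencies: 20, 23, 26, 51, 74, 89, 102.
Observation 10.2 falls in the class 125 – <150.
L = 125, CF = 0, f = 20, h = 25.
P10 = 125 + ((10.2 − 0)/20)·25 = 125 + 12.75 = 137.75.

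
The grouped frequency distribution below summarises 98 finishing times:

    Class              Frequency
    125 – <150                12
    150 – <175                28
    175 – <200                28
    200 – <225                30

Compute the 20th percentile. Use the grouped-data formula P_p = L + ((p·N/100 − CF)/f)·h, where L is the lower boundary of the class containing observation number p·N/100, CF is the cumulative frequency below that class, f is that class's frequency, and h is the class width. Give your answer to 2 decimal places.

156.79

N = 98; target position k = 20/100 · 98 = 19.6.
Cumulative frequencies: 12, 40, 68, 98.
Observation 19.6 falls in the class 150 – <175.
L = 150, CF = 12, f = 28, h = 25.
P20 = 150 + ((19.6 − 12)/28)·25 = 150 + 6.78571 = 156.786.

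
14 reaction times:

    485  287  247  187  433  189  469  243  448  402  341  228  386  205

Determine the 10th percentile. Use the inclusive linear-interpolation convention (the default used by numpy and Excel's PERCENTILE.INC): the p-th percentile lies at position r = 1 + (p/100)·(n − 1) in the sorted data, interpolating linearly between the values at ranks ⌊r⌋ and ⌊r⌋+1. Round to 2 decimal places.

193.80

Sorted: 187, 189, 205, 228, 243, 247, 287, 341, 386, 402, 433, 448, 469, 485.
n = 14.
r = 1 + (10/100)·(14 − 1) = 1 + 1.3 = 2.3.
Rank 2 is 189 and rank 3 is 205.
Interpolate: 189 + 0.3·(205 − 189) = 189 + 0.3·16 = 193.8.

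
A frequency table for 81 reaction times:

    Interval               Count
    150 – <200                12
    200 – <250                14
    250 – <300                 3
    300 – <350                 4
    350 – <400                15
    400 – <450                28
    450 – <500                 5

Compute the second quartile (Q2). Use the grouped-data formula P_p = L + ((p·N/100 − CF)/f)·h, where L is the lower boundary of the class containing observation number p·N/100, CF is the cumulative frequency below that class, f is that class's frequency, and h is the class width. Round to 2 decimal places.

N = 81; target position k = 50/100 · 81 = 40.5.
Cumulative frequencies: 12, 26, 29, 33, 48, 76, 81.
Observation 40.5 falls in the class 350 – <400.
L = 350, CF = 33, f = 15, h = 50.
P50 = 350 + ((40.5 − 33)/15)·50 = 350 + 25 = 375.

375.00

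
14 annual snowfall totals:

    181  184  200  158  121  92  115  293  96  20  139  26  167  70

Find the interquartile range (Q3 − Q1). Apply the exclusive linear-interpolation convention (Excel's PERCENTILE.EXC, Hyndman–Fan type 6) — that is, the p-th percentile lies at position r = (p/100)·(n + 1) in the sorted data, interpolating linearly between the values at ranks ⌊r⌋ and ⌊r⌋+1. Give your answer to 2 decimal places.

Sorted: 20, 26, 70, 92, 96, 115, 121, 139, 158, 167, 181, 184, 200, 293.
n = 14.
P25: r = 3.75; ranks 3–4 are 70, 92; interpolating gives 86.5.
P75: r = 11.25; ranks 11–12 are 181, 184; interpolating gives 181.75.
Difference: 181.75 − 86.5 = 95.25.

95.25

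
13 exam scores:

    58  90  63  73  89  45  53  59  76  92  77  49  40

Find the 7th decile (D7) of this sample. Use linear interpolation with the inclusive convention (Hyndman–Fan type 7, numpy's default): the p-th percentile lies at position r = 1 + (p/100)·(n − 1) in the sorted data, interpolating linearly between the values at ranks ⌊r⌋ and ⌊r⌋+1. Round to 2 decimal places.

76.40

Sorted: 40, 45, 49, 53, 58, 59, 63, 73, 76, 77, 89, 90, 92.
n = 13.
r = 1 + (70/100)·(13 − 1) = 1 + 8.4 = 9.4.
Rank 9 is 76 and rank 10 is 77.
Interpolate: 76 + 0.4·(77 − 76) = 76 + 0.4·1 = 76.4.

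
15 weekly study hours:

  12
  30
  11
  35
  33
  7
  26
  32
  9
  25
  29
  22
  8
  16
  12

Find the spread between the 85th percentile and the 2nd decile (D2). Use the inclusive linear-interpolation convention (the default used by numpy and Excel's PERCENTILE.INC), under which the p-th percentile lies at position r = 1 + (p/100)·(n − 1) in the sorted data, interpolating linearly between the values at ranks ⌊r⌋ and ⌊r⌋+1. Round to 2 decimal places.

21.20

Sorted: 7, 8, 9, 11, 12, 12, 16, 22, 25, 26, 29, 30, 32, 33, 35.
n = 15.
P20: r = 3.8; ranks 3–4 are 9, 11; interpolating gives 10.6.
P85: r = 12.9; ranks 12–13 are 30, 32; interpolating gives 31.8.
Difference: 31.8 − 10.6 = 21.2.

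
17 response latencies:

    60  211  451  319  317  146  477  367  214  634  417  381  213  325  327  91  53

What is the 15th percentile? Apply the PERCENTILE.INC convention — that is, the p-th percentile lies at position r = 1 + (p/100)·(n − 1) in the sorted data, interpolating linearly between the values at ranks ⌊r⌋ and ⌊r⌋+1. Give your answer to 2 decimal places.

113.00

Sorted: 53, 60, 91, 146, 211, 213, 214, 317, 319, 325, 327, 367, 381, 417, 451, 477, 634.
n = 17.
r = 1 + (15/100)·(17 − 1) = 1 + 2.4 = 3.4.
Rank 3 is 91 and rank 4 is 146.
Interpolate: 91 + 0.4·(146 − 91) = 91 + 0.4·55 = 113.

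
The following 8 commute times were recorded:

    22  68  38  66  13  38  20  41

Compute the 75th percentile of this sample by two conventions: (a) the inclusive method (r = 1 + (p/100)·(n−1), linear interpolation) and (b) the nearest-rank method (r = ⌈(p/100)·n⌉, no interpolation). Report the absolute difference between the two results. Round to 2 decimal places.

6.25

Sorted: 13, 20, 22, 38, 38, 41, 66, 68.
n = 8.
(a) r = 6.25; between ranks 6 (41) and 7 (66): 47.25.
(b) the nearest-rank method: rank 6 → 41.
|47.25 − 41| = 6.25.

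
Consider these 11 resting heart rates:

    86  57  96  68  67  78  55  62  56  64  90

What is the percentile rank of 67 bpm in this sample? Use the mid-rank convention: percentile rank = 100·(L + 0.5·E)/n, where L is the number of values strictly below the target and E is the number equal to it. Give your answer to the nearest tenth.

Sorted: 55, 56, 57, 62, 64, 67, 68, 78, 86, 90, 96.
Count below 67: L = 5; count equal: E = 1; n = 11.
Percentile rank = 100·(5 + 0.5·1)/11 = 100·5.5/11 = 50.

50.0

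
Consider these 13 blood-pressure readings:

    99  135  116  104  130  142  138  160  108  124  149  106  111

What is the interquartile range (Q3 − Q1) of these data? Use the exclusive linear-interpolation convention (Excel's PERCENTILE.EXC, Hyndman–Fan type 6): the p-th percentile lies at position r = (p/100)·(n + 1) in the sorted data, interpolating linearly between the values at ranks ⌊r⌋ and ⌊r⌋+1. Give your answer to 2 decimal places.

33.00

Sorted: 99, 104, 106, 108, 111, 116, 124, 130, 135, 138, 142, 149, 160.
n = 13.
P25: r = 3.5; ranks 3–4 are 106, 108; interpolating gives 107.
P75: r = 10.5; ranks 10–11 are 138, 142; interpolating gives 140.
Difference: 140 − 107 = 33.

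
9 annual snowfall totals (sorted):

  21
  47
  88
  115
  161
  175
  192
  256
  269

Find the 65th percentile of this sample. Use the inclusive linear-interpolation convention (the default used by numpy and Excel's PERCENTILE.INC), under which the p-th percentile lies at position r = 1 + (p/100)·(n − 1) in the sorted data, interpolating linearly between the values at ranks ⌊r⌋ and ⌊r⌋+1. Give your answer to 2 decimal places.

178.40

n = 9.
r = 1 + (65/100)·(9 − 1) = 1 + 5.2 = 6.2.
Rank 6 is 175 and rank 7 is 192.
Interpolate: 175 + 0.2·(192 − 175) = 175 + 0.2·17 = 178.4.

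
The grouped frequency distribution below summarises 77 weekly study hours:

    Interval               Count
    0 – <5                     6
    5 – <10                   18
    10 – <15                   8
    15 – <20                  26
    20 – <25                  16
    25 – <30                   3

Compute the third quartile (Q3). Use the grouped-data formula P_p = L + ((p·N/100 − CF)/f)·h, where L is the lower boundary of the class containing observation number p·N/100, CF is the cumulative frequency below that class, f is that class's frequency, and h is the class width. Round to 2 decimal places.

19.95

N = 77; target position k = 75/100 · 77 = 57.75.
Cumulative frequencies: 6, 24, 32, 58, 74, 77.
Observation 57.75 falls in the class 15 – <20.
L = 15, CF = 32, f = 26, h = 5.
P75 = 15 + ((57.75 − 32)/26)·5 = 15 + 4.95192 = 19.9519.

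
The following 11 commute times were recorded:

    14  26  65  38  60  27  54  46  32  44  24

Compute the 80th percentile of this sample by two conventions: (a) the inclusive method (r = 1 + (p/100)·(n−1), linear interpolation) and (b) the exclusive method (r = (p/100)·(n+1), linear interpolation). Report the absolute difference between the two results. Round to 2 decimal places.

Sorted: 14, 24, 26, 27, 32, 38, 44, 46, 54, 60, 65.
n = 11.
(a) r = 9 → value at rank 9 = 54.
(b) r = 9.6; between ranks 9 (54) and 10 (60): 57.6.
|54 − 57.6| = 3.6.

3.60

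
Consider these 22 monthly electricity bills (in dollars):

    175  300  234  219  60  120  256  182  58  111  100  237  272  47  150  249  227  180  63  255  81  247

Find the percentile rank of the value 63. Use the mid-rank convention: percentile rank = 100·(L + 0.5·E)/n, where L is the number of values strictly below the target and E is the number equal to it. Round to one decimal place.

Sorted: 47, 58, 60, 63, 81, 100, 111, 120, 150, 175, 180, 182, 219, 227, 234, 237, 247, 249, 255, 256, 272, 300.
Count below 63: L = 3; count equal: E = 1; n = 22.
Percentile rank = 100·(3 + 0.5·1)/22 = 100·3.5/22 = 15.91.

15.9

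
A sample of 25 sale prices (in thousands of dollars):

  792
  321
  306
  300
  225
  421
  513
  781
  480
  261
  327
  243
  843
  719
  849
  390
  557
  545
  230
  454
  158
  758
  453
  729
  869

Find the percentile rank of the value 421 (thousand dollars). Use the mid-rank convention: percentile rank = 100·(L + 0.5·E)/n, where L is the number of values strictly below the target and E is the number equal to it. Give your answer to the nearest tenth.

Sorted: 158, 225, 230, 243, 261, 300, 306, 321, 327, 390, 421, 453, 454, 480, 513, 545, 557, 719, 729, 758, 781, 792, 843, 849, 869.
Count below 421: L = 10; count equal: E = 1; n = 25.
Percentile rank = 100·(10 + 0.5·1)/25 = 100·10.5/25 = 42.

42.0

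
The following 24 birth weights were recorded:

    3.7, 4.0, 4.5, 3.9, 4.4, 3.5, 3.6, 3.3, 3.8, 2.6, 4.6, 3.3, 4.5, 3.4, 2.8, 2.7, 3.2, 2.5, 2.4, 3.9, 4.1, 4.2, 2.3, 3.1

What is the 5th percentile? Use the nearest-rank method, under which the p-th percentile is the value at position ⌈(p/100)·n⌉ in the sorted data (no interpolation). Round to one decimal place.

2.4

Sorted: 2.3, 2.4, 2.5, 2.6, 2.7, 2.8, 3.1, 3.2, 3.3, 3.3, 3.4, 3.5, 3.6, 3.7, 3.8, 3.9, 3.9, 4.0, 4.1, 4.2, 4.4, 4.5, 4.5, 4.6.
n = 24.
Position = ⌈5/100 · 24⌉ = ⌈1.2⌉ = 2.
The value at rank 2 is 2.4.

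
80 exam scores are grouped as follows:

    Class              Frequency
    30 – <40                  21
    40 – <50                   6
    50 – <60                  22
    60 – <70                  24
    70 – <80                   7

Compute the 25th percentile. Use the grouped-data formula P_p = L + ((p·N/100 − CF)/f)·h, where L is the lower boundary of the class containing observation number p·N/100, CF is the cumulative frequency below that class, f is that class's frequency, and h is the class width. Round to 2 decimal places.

39.52

N = 80; target position k = 25/100 · 80 = 20.
Cumulative frequencies: 21, 27, 49, 73, 80.
Observation 20 falls in the class 30 – <40.
L = 30, CF = 0, f = 21, h = 10.
P25 = 30 + ((20 − 0)/21)·10 = 30 + 9.52381 = 39.5238.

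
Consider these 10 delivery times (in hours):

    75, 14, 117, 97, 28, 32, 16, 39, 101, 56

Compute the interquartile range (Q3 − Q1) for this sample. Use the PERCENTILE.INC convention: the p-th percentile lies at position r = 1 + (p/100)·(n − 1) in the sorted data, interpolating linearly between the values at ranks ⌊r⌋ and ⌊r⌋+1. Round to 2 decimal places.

62.50

Sorted: 14, 16, 28, 32, 39, 56, 75, 97, 101, 117.
n = 10.
P25: r = 3.25; ranks 3–4 are 28, 32; interpolating gives 29.
P75: r = 7.75; ranks 7–8 are 75, 97; interpolating gives 91.5.
Difference: 91.5 − 29 = 62.5.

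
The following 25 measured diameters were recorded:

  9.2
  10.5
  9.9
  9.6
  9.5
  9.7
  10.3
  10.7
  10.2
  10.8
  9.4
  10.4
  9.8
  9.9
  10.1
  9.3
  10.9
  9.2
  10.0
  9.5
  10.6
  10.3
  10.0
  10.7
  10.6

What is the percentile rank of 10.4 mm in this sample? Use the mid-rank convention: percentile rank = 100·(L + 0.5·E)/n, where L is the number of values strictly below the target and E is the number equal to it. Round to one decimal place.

Sorted: 9.2, 9.2, 9.3, 9.4, 9.5, 9.5, 9.6, 9.7, 9.8, 9.9, 9.9, 10.0, 10.0, 10.1, 10.2, 10.3, 10.3, 10.4, 10.5, 10.6, 10.6, 10.7, 10.7, 10.8, 10.9.
Count below 10.4: L = 17; count equal: E = 1; n = 25.
Percentile rank = 100·(17 + 0.5·1)/25 = 100·17.5/25 = 70.

70.0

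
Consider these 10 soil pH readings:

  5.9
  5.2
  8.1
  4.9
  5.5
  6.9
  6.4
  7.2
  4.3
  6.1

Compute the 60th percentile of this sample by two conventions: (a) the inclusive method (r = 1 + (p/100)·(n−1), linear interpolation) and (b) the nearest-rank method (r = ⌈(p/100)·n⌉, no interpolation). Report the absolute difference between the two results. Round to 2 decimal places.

0.12

Sorted: 4.3, 4.9, 5.2, 5.5, 5.9, 6.1, 6.4, 6.9, 7.2, 8.1.
n = 10.
(a) r = 6.4; between ranks 6 (6.1) and 7 (6.4): 6.22.
(b) the nearest-rank method: rank 6 → 6.1.
|6.22 − 6.1| = 0.12.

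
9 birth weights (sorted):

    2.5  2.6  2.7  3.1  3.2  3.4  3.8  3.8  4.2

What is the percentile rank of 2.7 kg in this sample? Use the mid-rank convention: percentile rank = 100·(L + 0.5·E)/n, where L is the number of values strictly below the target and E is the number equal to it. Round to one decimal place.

27.8

Count below 2.7: L = 2; count equal: E = 1; n = 9.
Percentile rank = 100·(2 + 0.5·1)/9 = 100·2.5/9 = 27.78.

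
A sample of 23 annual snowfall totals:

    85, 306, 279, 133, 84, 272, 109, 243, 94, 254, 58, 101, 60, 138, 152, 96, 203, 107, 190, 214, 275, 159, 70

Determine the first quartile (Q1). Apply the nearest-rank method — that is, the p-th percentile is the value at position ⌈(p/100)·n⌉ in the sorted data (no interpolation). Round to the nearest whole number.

94

Sorted: 58, 60, 70, 84, 85, 94, 96, 101, 107, 109, 133, 138, 152, 159, 190, 203, 214, 243, 254, 272, 275, 279, 306.
n = 23.
Position = ⌈25/100 · 23⌉ = ⌈5.75⌉ = 6.
The value at rank 6 is 94.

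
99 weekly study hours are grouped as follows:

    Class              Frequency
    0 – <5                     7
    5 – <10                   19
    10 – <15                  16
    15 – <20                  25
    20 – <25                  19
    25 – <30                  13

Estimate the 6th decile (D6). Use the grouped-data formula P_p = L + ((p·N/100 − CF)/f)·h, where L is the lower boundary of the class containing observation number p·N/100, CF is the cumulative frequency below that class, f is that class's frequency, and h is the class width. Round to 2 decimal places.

18.48

N = 99; target position k = 60/100 · 99 = 59.4.
Cumulative frequencies: 7, 26, 42, 67, 86, 99.
Observation 59.4 falls in the class 15 – <20.
L = 15, CF = 42, f = 25, h = 5.
P60 = 15 + ((59.4 − 42)/25)·5 = 15 + 3.48 = 18.48.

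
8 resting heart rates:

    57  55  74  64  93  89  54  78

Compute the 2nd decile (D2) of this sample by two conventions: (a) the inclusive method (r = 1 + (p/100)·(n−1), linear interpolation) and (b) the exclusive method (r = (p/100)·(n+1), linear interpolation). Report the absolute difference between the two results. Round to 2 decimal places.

Sorted: 54, 55, 57, 64, 74, 78, 89, 93.
n = 8.
(a) r = 2.4; between ranks 2 (55) and 3 (57): 55.8.
(b) r = 1.8; between ranks 1 (54) and 2 (55): 54.8.
|55.8 − 54.8| = 1.

1.00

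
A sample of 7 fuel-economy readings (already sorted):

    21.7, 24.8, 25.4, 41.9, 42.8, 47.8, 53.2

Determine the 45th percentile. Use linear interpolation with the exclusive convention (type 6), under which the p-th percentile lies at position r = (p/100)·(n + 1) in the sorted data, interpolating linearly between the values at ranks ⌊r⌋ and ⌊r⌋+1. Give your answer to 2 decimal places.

n = 7.
r = (45/100)·(7 + 1) = 3.6.
Rank 3 is 25.4 and rank 4 is 41.9.
Interpolate: 25.4 + 0.6·(41.9 − 25.4) = 25.4 + 0.6·16.5 = 35.3.

35.30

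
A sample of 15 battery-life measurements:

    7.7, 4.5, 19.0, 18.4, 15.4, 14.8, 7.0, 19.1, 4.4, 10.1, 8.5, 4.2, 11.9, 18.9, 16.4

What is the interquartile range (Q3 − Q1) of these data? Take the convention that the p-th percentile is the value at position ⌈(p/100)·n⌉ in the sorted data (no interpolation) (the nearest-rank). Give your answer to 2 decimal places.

Sorted: 4.2, 4.4, 4.5, 7.0, 7.7, 8.5, 10.1, 11.9, 14.8, 15.4, 16.4, 18.4, 18.9, 19.0, 19.1.
n = 15.
P25: rank ⌈25/100·15⌉ = 4 → 7.
P75: rank ⌈75/100·15⌉ = 12 → 18.4.
Difference: 18.4 − 7 = 11.4.

11.40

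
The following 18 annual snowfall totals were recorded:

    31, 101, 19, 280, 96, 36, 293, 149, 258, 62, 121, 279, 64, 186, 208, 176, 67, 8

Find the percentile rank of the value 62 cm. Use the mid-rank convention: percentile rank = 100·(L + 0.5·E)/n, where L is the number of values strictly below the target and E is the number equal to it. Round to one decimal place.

Sorted: 8, 19, 31, 36, 62, 64, 67, 96, 101, 121, 149, 176, 186, 208, 258, 279, 280, 293.
Count below 62: L = 4; count equal: E = 1; n = 18.
Percentile rank = 100·(4 + 0.5·1)/18 = 100·4.5/18 = 25.

25.0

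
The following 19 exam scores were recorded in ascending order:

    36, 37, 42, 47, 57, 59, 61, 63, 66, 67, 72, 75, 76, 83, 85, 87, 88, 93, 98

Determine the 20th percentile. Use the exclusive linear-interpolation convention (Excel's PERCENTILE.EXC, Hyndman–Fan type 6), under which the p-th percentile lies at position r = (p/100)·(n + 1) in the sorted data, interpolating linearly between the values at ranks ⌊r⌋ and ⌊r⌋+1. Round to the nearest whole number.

n = 19.
r = (20/100)·(19 + 1) = 4.
r is an integer, so P20 is the value at rank 4: 47.

47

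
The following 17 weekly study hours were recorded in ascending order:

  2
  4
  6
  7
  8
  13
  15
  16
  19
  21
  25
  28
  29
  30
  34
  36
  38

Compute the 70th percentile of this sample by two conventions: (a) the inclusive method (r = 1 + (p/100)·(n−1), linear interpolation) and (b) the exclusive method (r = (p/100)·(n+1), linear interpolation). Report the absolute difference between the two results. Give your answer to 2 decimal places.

n = 17.
(a) r = 12.2; between ranks 12 (28) and 13 (29): 28.2.
(b) r = 12.6; between ranks 12 (28) and 13 (29): 28.6.
|28.2 − 28.6| = 0.4.

0.40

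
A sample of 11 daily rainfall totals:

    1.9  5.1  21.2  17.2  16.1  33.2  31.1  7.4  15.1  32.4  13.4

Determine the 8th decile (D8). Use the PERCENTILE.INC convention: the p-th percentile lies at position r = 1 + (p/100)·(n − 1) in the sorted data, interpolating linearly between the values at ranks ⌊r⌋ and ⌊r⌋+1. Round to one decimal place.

Sorted: 1.9, 5.1, 7.4, 13.4, 15.1, 16.1, 17.2, 21.2, 31.1, 32.4, 33.2.
n = 11.
r = 1 + (80/100)·(11 − 1) = 1 + 8 = 9.
r is an integer, so P80 is the value at rank 9: 31.1.

31.1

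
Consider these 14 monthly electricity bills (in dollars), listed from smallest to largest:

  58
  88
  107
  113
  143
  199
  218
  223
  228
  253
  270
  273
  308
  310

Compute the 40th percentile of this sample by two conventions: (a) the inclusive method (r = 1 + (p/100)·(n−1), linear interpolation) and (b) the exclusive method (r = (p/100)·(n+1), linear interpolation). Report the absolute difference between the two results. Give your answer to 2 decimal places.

n = 14.
(a) r = 6.2; between ranks 6 (199) and 7 (218): 202.8.
(b) r = 6 → value at rank 6 = 199.
|202.8 − 199| = 3.8.

3.80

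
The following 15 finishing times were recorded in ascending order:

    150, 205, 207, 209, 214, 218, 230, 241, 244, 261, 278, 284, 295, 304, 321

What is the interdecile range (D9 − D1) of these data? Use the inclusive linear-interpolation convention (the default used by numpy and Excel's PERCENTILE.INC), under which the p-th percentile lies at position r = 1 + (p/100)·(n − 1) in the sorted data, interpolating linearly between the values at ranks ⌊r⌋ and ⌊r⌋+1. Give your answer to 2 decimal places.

94.60

n = 15.
P10: r = 2.4; ranks 2–3 are 205, 207; interpolating gives 205.8.
P90: r = 13.6; ranks 13–14 are 295, 304; interpolating gives 300.4.
Difference: 300.4 − 205.8 = 94.6.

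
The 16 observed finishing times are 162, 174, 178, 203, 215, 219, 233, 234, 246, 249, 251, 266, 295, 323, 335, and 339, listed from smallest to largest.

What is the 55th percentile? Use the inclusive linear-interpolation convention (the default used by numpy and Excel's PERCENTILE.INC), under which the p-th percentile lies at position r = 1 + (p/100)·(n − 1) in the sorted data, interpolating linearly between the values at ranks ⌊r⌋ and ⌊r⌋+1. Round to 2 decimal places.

246.75

n = 16.
r = 1 + (55/100)·(16 − 1) = 1 + 8.25 = 9.25.
Rank 9 is 246 and rank 10 is 249.
Interpolate: 246 + 0.25·(249 − 246) = 246 + 0.25·3 = 246.75.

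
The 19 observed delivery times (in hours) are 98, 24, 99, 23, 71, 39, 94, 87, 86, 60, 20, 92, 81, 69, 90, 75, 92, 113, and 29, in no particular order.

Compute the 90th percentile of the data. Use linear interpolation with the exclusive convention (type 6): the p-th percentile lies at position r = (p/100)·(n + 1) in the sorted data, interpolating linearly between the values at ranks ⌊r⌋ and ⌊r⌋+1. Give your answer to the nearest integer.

Sorted: 20, 23, 24, 29, 39, 60, 69, 71, 75, 81, 86, 87, 90, 92, 92, 94, 98, 99, 113.
n = 19.
r = (90/100)·(19 + 1) = 18.
r is an integer, so P90 is the value at rank 18: 99.

99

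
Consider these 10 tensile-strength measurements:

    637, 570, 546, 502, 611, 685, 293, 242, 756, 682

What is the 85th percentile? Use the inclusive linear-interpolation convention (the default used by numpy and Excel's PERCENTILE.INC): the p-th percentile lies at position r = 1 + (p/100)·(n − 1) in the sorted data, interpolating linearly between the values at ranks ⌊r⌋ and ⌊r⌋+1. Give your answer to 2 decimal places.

683.95

Sorted: 242, 293, 502, 546, 570, 611, 637, 682, 685, 756.
n = 10.
r = 1 + (85/100)·(10 − 1) = 1 + 7.65 = 8.65.
Rank 8 is 682 and rank 9 is 685.
Interpolate: 682 + 0.65·(685 − 682) = 682 + 0.65·3 = 683.95.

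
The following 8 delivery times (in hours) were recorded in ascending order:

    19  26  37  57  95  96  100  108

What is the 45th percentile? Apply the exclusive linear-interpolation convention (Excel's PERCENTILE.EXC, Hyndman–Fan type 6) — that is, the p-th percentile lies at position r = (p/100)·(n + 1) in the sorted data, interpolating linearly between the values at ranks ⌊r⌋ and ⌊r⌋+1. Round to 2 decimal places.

58.90

n = 8.
r = (45/100)·(8 + 1) = 4.05.
Rank 4 is 57 and rank 5 is 95.
Interpolate: 57 + 0.05·(95 − 57) = 57 + 0.05·38 = 58.9.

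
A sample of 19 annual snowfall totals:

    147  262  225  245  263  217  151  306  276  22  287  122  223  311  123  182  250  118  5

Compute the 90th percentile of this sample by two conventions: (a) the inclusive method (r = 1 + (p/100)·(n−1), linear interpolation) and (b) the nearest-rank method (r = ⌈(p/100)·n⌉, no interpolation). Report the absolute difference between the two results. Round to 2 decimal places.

15.20

Sorted: 5, 22, 118, 122, 123, 147, 151, 182, 217, 223, 225, 245, 250, 262, 263, 276, 287, 306, 311.
n = 19.
(a) r = 17.2; between ranks 17 (287) and 18 (306): 290.8.
(b) the nearest-rank method: rank 18 → 306.
|290.8 − 306| = 15.2.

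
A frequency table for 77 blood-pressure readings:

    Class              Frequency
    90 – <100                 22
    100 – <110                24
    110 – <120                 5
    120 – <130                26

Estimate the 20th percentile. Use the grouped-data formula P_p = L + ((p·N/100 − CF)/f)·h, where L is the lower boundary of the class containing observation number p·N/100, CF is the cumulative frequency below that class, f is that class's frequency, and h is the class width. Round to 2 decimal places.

97.00

N = 77; target position k = 20/100 · 77 = 15.4.
Cumulative frequencies: 22, 46, 51, 77.
Observation 15.4 falls in the class 90 – <100.
L = 90, CF = 0, f = 22, h = 10.
P20 = 90 + ((15.4 − 0)/22)·10 = 90 + 7 = 97.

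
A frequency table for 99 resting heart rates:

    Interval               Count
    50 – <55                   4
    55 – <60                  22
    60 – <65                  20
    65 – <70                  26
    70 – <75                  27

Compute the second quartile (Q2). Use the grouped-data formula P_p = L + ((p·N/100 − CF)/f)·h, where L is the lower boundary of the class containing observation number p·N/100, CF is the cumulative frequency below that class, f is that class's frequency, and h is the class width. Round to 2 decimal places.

65.67

N = 99; target position k = 50/100 · 99 = 49.5.
Cumulative frequencies: 4, 26, 46, 72, 99.
Observation 49.5 falls in the class 65 – <70.
L = 65, CF = 46, f = 26, h = 5.
P50 = 65 + ((49.5 − 46)/26)·5 = 65 + 0.673077 = 65.6731.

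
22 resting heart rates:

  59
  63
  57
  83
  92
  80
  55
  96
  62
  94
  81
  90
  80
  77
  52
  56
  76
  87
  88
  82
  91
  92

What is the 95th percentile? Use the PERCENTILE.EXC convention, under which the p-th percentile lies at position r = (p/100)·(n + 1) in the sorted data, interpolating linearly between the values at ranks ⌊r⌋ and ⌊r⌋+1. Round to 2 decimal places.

Sorted: 52, 55, 56, 57, 59, 62, 63, 76, 77, 80, 80, 81, 82, 83, 87, 88, 90, 91, 92, 92, 94, 96.
n = 22.
r = (95/100)·(22 + 1) = 21.85.
Rank 21 is 94 and rank 22 is 96.
Interpolate: 94 + 0.85·(96 − 94) = 94 + 0.85·2 = 95.7.

95.70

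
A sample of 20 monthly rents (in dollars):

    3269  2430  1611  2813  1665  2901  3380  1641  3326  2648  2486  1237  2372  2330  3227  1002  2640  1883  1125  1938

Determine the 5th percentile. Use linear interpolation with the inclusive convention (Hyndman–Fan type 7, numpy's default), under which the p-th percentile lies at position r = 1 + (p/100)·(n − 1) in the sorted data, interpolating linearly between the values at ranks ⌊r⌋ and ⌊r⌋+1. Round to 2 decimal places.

Sorted: 1002, 1125, 1237, 1611, 1641, 1665, 1883, 1938, 2330, 2372, 2430, 2486, 2640, 2648, 2813, 2901, 3227, 3269, 3326, 3380.
n = 20.
r = 1 + (5/100)·(20 − 1) = 1 + 0.95 = 1.95.
Rank 1 is 1002 and rank 2 is 1125.
Interpolate: 1002 + 0.95·(1125 − 1002) = 1002 + 0.95·123 = 1118.85.

1118.85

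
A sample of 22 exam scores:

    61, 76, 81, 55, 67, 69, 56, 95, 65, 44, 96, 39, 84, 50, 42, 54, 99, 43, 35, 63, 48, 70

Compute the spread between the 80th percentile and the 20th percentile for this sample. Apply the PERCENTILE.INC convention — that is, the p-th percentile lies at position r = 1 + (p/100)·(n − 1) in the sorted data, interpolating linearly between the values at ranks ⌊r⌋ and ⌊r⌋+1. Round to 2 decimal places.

Sorted: 35, 39, 42, 43, 44, 48, 50, 54, 55, 56, 61, 63, 65, 67, 69, 70, 76, 81, 84, 95, 96, 99.
n = 22.
P20: r = 5.2; ranks 5–6 are 44, 48; interpolating gives 44.8.
P80: r = 17.8; ranks 17–18 are 76, 81; interpolating gives 80.
Difference: 80 − 44.8 = 35.2.

35.20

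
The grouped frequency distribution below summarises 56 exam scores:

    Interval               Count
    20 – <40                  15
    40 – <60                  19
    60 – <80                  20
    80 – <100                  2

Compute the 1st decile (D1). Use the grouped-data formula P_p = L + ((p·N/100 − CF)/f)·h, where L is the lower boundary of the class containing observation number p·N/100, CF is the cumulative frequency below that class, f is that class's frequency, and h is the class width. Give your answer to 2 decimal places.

27.47

N = 56; target position k = 10/100 · 56 = 5.6.
Cumulative frequencies: 15, 34, 54, 56.
Observation 5.6 falls in the class 20 – <40.
L = 20, CF = 0, f = 15, h = 20.
P10 = 20 + ((5.6 − 0)/15)·20 = 20 + 7.46667 = 27.4667.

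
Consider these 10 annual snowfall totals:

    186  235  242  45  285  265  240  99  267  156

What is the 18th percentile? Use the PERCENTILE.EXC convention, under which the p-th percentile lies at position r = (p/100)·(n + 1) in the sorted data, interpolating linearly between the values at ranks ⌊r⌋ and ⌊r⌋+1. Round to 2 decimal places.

97.92

Sorted: 45, 99, 156, 186, 235, 240, 242, 265, 267, 285.
n = 10.
r = (18/100)·(10 + 1) = 1.98.
Rank 1 is 45 and rank 2 is 99.
Interpolate: 45 + 0.98·(99 − 45) = 45 + 0.98·54 = 97.92.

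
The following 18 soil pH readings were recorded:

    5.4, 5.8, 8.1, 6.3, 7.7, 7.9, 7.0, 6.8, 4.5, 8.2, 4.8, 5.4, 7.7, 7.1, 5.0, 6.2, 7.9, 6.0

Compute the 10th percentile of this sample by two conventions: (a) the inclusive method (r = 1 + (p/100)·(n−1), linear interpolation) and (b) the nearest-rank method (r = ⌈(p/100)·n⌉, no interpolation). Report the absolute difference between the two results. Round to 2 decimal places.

Sorted: 4.5, 4.8, 5.0, 5.4, 5.4, 5.8, 6.0, 6.2, 6.3, 6.8, 7.0, 7.1, 7.7, 7.7, 7.9, 7.9, 8.1, 8.2.
n = 18.
(a) r = 2.7; between ranks 2 (4.8) and 3 (5.0): 4.94.
(b) the nearest-rank method: rank 2 → 4.8.
|4.94 − 4.8| = 0.14.

0.14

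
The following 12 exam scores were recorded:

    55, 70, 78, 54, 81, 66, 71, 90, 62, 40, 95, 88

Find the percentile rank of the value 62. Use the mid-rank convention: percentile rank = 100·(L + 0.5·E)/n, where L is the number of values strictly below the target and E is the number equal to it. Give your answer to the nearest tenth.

29.2

Sorted: 40, 54, 55, 62, 66, 70, 71, 78, 81, 88, 90, 95.
Count below 62: L = 3; count equal: E = 1; n = 12.
Percentile rank = 100·(3 + 0.5·1)/12 = 100·3.5/12 = 29.17.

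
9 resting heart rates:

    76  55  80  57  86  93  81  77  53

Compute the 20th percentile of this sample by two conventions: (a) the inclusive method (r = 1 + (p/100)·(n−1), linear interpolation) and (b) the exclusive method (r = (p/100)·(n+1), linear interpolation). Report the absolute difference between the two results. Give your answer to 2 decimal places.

1.20

Sorted: 53, 55, 57, 76, 77, 80, 81, 86, 93.
n = 9.
(a) r = 2.6; between ranks 2 (55) and 3 (57): 56.2.
(b) r = 2 → value at rank 2 = 55.
|56.2 − 55| = 1.2.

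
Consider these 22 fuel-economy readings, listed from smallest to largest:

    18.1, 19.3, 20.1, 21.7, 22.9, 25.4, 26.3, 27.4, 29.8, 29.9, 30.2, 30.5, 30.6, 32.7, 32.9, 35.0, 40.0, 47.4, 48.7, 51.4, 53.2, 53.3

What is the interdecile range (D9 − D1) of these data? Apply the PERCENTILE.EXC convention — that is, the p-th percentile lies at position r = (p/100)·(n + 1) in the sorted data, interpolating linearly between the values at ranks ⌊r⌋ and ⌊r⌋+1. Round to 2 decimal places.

n = 22.
P10: r = 2.3; ranks 2–3 are 19.3, 20.1; interpolating gives 19.54.
P90: r = 20.7; ranks 20–21 are 51.4, 53.2; interpolating gives 52.66.
Difference: 52.66 − 19.54 = 33.12.

33.12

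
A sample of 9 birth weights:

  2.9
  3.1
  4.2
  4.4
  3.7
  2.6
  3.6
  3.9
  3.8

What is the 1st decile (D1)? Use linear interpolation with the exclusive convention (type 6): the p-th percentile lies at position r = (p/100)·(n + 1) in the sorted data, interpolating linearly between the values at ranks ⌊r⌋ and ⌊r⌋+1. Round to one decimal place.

2.6

Sorted: 2.6, 2.9, 3.1, 3.6, 3.7, 3.8, 3.9, 4.2, 4.4.
n = 9.
r = (10/100)·(9 + 1) = 1.
r is an integer, so P10 is the value at rank 1: 2.6.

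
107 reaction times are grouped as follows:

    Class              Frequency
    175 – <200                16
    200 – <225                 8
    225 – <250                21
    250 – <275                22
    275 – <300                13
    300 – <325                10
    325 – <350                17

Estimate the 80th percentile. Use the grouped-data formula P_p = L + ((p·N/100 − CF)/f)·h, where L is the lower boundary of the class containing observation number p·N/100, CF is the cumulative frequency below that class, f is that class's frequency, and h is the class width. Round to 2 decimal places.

N = 107; target position k = 80/100 · 107 = 85.6.
Cumulative frequencies: 16, 24, 45, 67, 80, 90, 107.
Observation 85.6 falls in the class 300 – <325.
L = 300, CF = 80, f = 10, h = 25.
P80 = 300 + ((85.6 − 80)/10)·25 = 300 + 14 = 314.

314.00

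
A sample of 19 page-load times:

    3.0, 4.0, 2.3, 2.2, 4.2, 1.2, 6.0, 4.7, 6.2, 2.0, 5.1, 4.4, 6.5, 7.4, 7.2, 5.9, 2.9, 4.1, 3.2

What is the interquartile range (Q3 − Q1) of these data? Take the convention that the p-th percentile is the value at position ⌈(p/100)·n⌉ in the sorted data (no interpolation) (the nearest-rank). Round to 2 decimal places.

3.10

Sorted: 1.2, 2.0, 2.2, 2.3, 2.9, 3.0, 3.2, 4.0, 4.1, 4.2, 4.4, 4.7, 5.1, 5.9, 6.0, 6.2, 6.5, 7.2, 7.4.
n = 19.
P25: rank ⌈25/100·19⌉ = 5 → 2.9.
P75: rank ⌈75/100·19⌉ = 15 → 6.
Difference: 6 − 2.9 = 3.1.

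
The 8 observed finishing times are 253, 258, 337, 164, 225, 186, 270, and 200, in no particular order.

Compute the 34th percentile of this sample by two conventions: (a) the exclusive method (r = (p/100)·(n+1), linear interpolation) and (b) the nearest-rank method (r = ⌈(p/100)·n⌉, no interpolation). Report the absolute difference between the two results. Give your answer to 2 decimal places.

1.50

Sorted: 164, 186, 200, 225, 253, 258, 270, 337.
n = 8.
(a) r = 3.06; between ranks 3 (200) and 4 (225): 201.5.
(b) the nearest-rank method: rank 3 → 200.
|201.5 − 200| = 1.5.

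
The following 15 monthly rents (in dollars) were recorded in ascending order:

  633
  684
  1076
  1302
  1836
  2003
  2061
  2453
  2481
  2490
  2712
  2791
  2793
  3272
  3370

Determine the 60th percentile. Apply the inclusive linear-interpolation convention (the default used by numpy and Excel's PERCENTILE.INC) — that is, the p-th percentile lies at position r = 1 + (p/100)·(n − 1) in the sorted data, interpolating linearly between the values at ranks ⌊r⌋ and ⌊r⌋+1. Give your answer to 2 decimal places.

2484.60

n = 15.
r = 1 + (60/100)·(15 − 1) = 1 + 8.4 = 9.4.
Rank 9 is 2481 and rank 10 is 2490.
Interpolate: 2481 + 0.4·(2490 − 2481) = 2481 + 0.4·9 = 2484.6.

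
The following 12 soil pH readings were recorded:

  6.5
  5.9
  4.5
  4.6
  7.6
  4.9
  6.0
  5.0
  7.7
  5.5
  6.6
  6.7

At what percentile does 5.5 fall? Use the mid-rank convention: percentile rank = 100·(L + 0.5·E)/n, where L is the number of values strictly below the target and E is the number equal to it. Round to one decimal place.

Sorted: 4.5, 4.6, 4.9, 5.0, 5.5, 5.9, 6.0, 6.5, 6.6, 6.7, 7.6, 7.7.
Count below 5.5: L = 4; count equal: E = 1; n = 12.
Percentile rank = 100·(4 + 0.5·1)/12 = 100·4.5/12 = 37.5.

37.5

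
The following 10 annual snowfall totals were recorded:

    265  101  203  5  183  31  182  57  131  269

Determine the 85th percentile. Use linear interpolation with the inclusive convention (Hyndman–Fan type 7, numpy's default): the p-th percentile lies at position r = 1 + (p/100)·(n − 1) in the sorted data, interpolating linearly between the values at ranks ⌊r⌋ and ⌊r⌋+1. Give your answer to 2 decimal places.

Sorted: 5, 31, 57, 101, 131, 182, 183, 203, 265, 269.
n = 10.
r = 1 + (85/100)·(10 − 1) = 1 + 7.65 = 8.65.
Rank 8 is 203 and rank 9 is 265.
Interpolate: 203 + 0.65·(265 − 203) = 203 + 0.65·62 = 243.3.

243.30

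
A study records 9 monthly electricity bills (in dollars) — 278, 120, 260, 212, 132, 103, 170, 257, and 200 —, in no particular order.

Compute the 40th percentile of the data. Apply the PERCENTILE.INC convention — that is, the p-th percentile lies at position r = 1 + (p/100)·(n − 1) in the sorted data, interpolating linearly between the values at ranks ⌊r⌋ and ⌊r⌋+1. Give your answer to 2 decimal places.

Sorted: 103, 120, 132, 170, 200, 212, 257, 260, 278.
n = 9.
r = 1 + (40/100)·(9 − 1) = 1 + 3.2 = 4.2.
Rank 4 is 170 and rank 5 is 200.
Interpolate: 170 + 0.2·(200 − 170) = 170 + 0.2·30 = 176.

176.00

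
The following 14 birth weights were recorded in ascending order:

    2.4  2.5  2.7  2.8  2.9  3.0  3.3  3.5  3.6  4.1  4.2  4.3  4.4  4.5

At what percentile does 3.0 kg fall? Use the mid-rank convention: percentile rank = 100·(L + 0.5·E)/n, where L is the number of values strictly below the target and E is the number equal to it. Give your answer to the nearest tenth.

Count below 3.0: L = 5; count equal: E = 1; n = 14.
Percentile rank = 100·(5 + 0.5·1)/14 = 100·5.5/14 = 39.29.

39.3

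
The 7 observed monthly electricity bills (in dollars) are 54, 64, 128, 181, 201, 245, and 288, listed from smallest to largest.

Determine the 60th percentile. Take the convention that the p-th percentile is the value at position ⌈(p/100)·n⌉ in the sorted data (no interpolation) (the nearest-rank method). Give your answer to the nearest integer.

n = 7.
Position = ⌈60/100 · 7⌉ = ⌈4.2⌉ = 5.
The value at rank 5 is 201.

201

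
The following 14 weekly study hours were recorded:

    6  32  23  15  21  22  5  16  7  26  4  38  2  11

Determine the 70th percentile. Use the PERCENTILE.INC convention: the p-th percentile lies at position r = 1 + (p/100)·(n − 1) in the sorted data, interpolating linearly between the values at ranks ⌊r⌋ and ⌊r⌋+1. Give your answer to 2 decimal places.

Sorted: 2, 4, 5, 6, 7, 11, 15, 16, 21, 22, 23, 26, 32, 38.
n = 14.
r = 1 + (70/100)·(14 − 1) = 1 + 9.1 = 10.1.
Rank 10 is 22 and rank 11 is 23.
Interpolate: 22 + 0.1·(23 − 22) = 22 + 0.1·1 = 22.1.

22.10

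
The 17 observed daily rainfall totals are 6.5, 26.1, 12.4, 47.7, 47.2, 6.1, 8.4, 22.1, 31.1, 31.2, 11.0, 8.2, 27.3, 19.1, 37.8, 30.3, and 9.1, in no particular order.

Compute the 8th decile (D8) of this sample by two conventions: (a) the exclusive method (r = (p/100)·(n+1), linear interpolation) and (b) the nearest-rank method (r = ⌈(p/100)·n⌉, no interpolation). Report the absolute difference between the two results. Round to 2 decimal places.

Sorted: 6.1, 6.5, 8.2, 8.4, 9.1, 11.0, 12.4, 19.1, 22.1, 26.1, 27.3, 30.3, 31.1, 31.2, 37.8, 47.2, 47.7.
n = 17.
(a) r = 14.4; between ranks 14 (31.2) and 15 (37.8): 33.84.
(b) the nearest-rank method: rank 14 → 31.2.
|33.84 − 31.2| = 2.64.

2.64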